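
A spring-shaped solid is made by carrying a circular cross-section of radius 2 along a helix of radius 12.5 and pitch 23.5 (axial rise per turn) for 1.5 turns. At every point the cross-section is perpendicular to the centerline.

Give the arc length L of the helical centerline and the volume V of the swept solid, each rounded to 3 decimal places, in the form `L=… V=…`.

L=122.970 V=1545.290

2πR = 2π·12.5 = 78.539816
per-turn = √(78.539816² + 23.5²) = √(6168.5028 + 552.25) = √6720.7528 = 81.980197
L = 1.5 × 81.980197 = 122.970296
V = π·2² × L = 12.566371 × 122.970296 = 1545.290314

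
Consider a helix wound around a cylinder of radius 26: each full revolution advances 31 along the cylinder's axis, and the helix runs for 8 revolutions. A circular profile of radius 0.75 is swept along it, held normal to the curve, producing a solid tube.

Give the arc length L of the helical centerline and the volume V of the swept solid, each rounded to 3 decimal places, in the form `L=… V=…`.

L=1330.225 V=2350.701

2πR = 2π·26 = 163.362818
per-turn = √(163.362818² + 31²) = √(26687.4103 + 961) = √27648.4103 = 166.278111
L = 8 × 166.278111 = 1330.224890
V = π·0.75² × L = 1.767146 × 1330.224890 = 2350.701418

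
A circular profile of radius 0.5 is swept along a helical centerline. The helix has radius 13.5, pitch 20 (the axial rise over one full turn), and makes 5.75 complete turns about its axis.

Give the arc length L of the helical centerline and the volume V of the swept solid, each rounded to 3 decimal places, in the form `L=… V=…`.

2πR = 2π·13.5 = 84.823002
per-turn = √(84.823002² + 20²) = √(7194.9416 + 400) = √7594.9416 = 87.148962
L = 5.75 × 87.148962 = 501.106533
V = π·0.5² × L = 0.785398 × 501.106533 = 393.568150

L=501.107 V=393.568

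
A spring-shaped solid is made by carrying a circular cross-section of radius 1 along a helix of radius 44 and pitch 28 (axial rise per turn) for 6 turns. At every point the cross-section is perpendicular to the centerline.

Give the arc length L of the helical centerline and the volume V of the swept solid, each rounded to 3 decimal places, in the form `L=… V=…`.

L=1667.247 V=5237.810

2πR = 2π·44 = 276.460154
per-turn = √(276.460154² + 28²) = √(76430.2165 + 784) = √77214.2165 = 277.874462
L = 6 × 277.874462 = 1667.246770
V = π·1² × L = 3.141593 × 1667.246770 = 5237.810206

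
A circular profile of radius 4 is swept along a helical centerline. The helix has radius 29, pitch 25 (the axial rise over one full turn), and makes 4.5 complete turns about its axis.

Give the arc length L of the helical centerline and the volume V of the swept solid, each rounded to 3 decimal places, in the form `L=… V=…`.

2πR = 2π·29 = 182.212374
per-turn = √(182.212374² + 25²) = √(33201.3492 + 625) = √33826.3492 = 183.919410
L = 4.5 × 183.919410 = 827.637343
V = π·4² × L = 50.265482 × 827.637343 = 41601.590342

L=827.637 V=41601.590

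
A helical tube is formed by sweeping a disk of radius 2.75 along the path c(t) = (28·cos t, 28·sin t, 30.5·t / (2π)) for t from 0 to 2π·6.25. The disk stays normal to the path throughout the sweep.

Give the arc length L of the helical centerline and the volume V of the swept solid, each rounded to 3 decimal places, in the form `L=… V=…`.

2πR = 2π·28 = 175.929189
per-turn = √(175.929189² + 30.5²) = √(30951.0794 + 930.25) = √31881.3294 = 178.553436
L = 6.25 × 178.553436 = 1115.958973
V = π·2.75² × L = 23.758294 × 1115.958973 = 26513.281870

L=1115.959 V=26513.282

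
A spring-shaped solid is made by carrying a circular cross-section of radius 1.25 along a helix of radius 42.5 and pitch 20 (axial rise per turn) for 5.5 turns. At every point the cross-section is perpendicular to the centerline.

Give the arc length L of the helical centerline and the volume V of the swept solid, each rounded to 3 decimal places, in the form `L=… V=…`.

L=1472.808 V=7229.630

2πR = 2π·42.5 = 267.035376
per-turn = √(267.035376² + 20²) = √(71307.8918 + 400) = √71707.8918 = 267.783293
L = 5.5 × 267.783293 = 1472.808109
V = π·1.25² × L = 4.908739 × 1472.808109 = 7229.629901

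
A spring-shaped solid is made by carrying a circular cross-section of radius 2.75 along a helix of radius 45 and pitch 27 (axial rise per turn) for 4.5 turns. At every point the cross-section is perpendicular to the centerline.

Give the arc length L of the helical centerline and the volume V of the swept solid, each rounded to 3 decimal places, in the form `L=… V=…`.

L=1278.133 V=30366.262

2πR = 2π·45 = 282.743339
per-turn = √(282.743339² + 27²) = √(79943.7956 + 729) = √80672.7956 = 284.029568
L = 4.5 × 284.029568 = 1278.133057
V = π·2.75² × L = 23.758294 × 1278.133057 = 30366.261510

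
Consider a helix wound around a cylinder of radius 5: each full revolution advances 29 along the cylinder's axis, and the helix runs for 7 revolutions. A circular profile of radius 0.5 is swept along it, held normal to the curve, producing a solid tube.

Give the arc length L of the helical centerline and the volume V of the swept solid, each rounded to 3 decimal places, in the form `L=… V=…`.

L=299.283 V=235.056

2πR = 2π·5 = 31.415927
per-turn = √(31.415927² + 29²) = √(986.9604 + 841) = √1827.9604 = 42.754654
L = 7 × 42.754654 = 299.282578
V = π·0.5² × L = 0.785398 × 299.282578 = 235.055987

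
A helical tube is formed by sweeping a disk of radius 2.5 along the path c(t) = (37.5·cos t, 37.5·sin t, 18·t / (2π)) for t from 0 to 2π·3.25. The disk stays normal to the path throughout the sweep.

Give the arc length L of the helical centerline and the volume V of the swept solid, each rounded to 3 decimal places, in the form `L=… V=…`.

2πR = 2π·37.5 = 235.619449
per-turn = √(235.619449² + 18²) = √(55516.5248 + 324) = √55840.5248 = 236.305998
L = 3.25 × 236.305998 = 767.994494
V = π·2.5² × L = 19.634954 × 767.994494 = 15079.536626

L=767.994 V=15079.537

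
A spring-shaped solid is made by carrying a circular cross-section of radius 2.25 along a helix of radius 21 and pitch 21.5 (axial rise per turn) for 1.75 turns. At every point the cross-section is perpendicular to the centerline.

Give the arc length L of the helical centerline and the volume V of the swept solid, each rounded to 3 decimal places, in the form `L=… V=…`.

2πR = 2π·21 = 131.946891
per-turn = √(131.946891² + 21.5²) = √(17409.9822 + 462.25) = √17872.2322 = 133.687068
L = 1.75 × 133.687068 = 233.952369
V = π·2.25² × L = 15.904313 × 233.952369 = 3720.851660

L=233.952 V=3720.852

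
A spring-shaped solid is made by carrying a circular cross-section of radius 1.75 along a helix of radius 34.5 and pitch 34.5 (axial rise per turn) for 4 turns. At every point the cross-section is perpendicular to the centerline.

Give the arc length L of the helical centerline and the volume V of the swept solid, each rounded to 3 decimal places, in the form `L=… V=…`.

2πR = 2π·34.5 = 216.769893
per-turn = √(216.769893² + 34.5²) = √(46989.1866 + 1190.25) = √48179.4366 = 219.498147
L = 4 × 219.498147 = 877.992588
V = π·1.75² × L = 9.621128 × 877.992588 = 8447.278636

L=877.993 V=8447.279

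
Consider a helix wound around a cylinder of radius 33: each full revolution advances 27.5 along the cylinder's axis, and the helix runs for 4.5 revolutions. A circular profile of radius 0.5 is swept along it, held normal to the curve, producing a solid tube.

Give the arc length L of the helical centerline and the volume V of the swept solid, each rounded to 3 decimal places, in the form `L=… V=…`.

L=941.224 V=739.235

2πR = 2π·33 = 207.345115
per-turn = √(207.345115² + 27.5²) = √(42991.9968 + 756.25) = √43748.2468 = 209.160816
L = 4.5 × 209.160816 = 941.223670
V = π·0.5² × L = 0.785398 × 941.223670 = 739.235342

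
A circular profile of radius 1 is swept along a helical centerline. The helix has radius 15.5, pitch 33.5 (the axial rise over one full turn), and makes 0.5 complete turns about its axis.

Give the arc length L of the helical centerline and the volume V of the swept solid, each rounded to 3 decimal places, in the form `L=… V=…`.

L=51.495 V=161.776

2πR = 2π·15.5 = 97.389372
per-turn = √(97.389372² + 33.5²) = √(9484.6898 + 1122.25) = √10606.9398 = 102.989999
L = 0.5 × 102.989999 = 51.494999
V = π·1² × L = 3.141593 × 51.494999 = 161.776312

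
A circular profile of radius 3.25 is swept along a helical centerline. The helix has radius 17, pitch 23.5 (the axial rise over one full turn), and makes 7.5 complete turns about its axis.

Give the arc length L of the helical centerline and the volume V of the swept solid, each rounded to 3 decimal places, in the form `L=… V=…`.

2πR = 2π·17 = 106.814150
per-turn = √(106.814150² + 23.5²) = √(11409.2627 + 552.25) = √11961.5127 = 109.368701
L = 7.5 × 109.368701 = 820.265255
V = π·3.25² × L = 33.183072 × 820.265255 = 27218.921349

L=820.265 V=27218.921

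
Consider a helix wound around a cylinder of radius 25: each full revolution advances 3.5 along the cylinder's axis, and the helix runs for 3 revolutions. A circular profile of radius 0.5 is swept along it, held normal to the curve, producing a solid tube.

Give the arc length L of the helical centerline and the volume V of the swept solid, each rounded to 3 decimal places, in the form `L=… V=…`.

L=471.356 V=370.202

2πR = 2π·25 = 157.079633
per-turn = √(157.079633² + 3.5²) = √(24674.0110 + 12.25) = √24686.2610 = 157.118621
L = 3 × 157.118621 = 471.355862
V = π·0.5² × L = 0.785398 × 471.355862 = 370.202029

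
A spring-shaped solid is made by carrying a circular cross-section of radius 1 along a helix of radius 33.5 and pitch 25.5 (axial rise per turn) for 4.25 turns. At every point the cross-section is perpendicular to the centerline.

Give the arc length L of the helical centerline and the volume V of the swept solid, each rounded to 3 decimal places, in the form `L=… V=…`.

2πR = 2π·33.5 = 210.486708
per-turn = √(210.486708² + 25.5²) = √(44304.6542 + 650.25) = √44954.9042 = 212.025716
L = 4.25 × 212.025716 = 901.109292
V = π·1² × L = 3.141593 × 901.109292 = 2830.918332

L=901.109 V=2830.918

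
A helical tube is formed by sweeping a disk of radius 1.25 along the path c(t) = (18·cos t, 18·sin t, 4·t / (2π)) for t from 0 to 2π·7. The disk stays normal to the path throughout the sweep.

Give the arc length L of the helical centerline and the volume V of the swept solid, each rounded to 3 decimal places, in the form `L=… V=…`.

2πR = 2π·18 = 113.097336
per-turn = √(113.097336² + 4²) = √(12791.0073 + 16) = √12807.0073 = 113.168049
L = 7 × 113.168049 = 792.176343
V = π·1.25² × L = 4.908739 × 792.176343 = 3888.586529

L=792.176 V=3888.587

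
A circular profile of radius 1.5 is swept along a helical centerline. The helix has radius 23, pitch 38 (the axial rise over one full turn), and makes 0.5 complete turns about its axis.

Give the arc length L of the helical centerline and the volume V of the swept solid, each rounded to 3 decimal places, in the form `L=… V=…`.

L=74.713 V=528.115

2πR = 2π·23 = 144.513262
per-turn = √(144.513262² + 38²) = √(20884.0829 + 1444) = √22328.0829 = 149.425844
L = 0.5 × 149.425844 = 74.712922
V = π·1.5² × L = 7.068583 × 74.712922 = 528.114526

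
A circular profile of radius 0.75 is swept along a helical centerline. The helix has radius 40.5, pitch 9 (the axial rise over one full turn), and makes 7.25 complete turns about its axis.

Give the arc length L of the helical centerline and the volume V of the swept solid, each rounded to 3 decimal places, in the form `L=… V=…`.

L=1846.054 V=3262.246

2πR = 2π·40.5 = 254.469005
per-turn = √(254.469005² + 9²) = √(64754.4745 + 81) = √64835.4745 = 254.628110
L = 7.25 × 254.628110 = 1846.053799
V = π·0.75² × L = 1.767146 × 1846.053799 = 3262.246342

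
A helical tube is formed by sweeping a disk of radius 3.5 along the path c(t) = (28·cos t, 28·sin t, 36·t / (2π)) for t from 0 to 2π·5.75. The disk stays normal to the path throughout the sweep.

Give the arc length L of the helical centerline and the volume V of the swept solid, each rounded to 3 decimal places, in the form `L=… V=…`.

2πR = 2π·28 = 175.929189
per-turn = √(175.929189² + 36²) = √(30951.0794 + 1296) = √32247.0794 = 179.574718
L = 5.75 × 179.574718 = 1032.554629
V = π·3.5² × L = 38.484510 × 1032.554629 = 39737.358968

L=1032.555 V=39737.359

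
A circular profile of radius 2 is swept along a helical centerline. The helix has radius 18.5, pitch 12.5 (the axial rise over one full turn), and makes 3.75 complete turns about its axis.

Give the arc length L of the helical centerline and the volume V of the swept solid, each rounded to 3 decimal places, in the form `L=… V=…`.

L=438.409 V=5509.212

2πR = 2π·18.5 = 116.238928
per-turn = √(116.238928² + 12.5²) = √(13511.4884 + 156.25) = √13667.7384 = 116.909103
L = 3.75 × 116.909103 = 438.409137
V = π·2² × L = 12.566371 × 438.409137 = 5509.211699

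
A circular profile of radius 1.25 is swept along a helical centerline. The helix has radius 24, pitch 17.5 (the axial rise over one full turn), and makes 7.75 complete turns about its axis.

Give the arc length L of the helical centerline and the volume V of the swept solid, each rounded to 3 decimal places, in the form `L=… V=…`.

L=1176.516 V=5775.209

2πR = 2π·24 = 150.796447
per-turn = √(150.796447² + 17.5²) = √(22739.5685 + 306.25) = √23045.8185 = 151.808493
L = 7.75 × 151.808493 = 1176.515821
V = π·1.25² × L = 4.908739 × 1176.515821 = 5775.208529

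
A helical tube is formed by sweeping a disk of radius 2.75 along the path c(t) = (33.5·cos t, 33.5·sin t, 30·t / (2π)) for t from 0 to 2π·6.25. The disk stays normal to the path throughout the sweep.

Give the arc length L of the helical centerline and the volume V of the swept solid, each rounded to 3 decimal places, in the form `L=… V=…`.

2πR = 2π·33.5 = 210.486708
per-turn = √(210.486708² + 30²) = √(44304.6542 + 900) = √45204.6542 = 212.613862
L = 6.25 × 212.613862 = 1328.836635
V = π·2.75² × L = 23.758294 × 1328.836635 = 31570.892045

L=1328.837 V=31570.892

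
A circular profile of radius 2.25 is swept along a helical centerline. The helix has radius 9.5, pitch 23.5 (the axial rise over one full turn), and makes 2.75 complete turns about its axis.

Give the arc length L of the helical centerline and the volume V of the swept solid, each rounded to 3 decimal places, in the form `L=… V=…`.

L=176.412 V=2805.704

2πR = 2π·9.5 = 59.690260
per-turn = √(59.690260² + 23.5²) = √(3562.9272 + 552.25) = √4115.1772 = 64.149647
L = 2.75 × 64.149647 = 176.411529
V = π·2.25² × L = 15.904313 × 176.411529 = 2805.704137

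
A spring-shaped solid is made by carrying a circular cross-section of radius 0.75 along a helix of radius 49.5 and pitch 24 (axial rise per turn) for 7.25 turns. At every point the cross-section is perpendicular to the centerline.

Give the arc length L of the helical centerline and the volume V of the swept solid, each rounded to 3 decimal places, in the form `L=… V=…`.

L=2261.582 V=3996.545

2πR = 2π·49.5 = 311.017673
per-turn = √(311.017673² + 24²) = √(96731.9927 + 576) = √97307.9927 = 311.942291
L = 7.25 × 311.942291 = 2261.581608
V = π·0.75² × L = 1.767146 × 2261.581608 = 3996.544592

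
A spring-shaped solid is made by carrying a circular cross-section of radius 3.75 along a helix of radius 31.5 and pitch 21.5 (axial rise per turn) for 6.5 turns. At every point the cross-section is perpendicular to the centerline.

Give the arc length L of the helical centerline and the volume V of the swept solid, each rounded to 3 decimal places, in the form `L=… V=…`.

L=1294.050 V=57169.396

2πR = 2π·31.5 = 197.920337
per-turn = √(197.920337² + 21.5²) = √(39172.4599 + 462.25) = √39634.7099 = 199.084680
L = 6.5 × 199.084680 = 1294.050421
V = π·3.75² × L = 44.178647 × 1294.050421 = 57169.396347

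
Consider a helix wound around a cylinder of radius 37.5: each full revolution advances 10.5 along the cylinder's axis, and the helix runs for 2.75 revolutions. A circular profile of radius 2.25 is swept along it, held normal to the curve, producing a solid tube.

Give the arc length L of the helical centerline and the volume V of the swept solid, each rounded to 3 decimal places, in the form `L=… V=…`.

2πR = 2π·37.5 = 235.619449
per-turn = √(235.619449² + 10.5²) = √(55516.5248 + 110.25) = √55626.7748 = 235.853291
L = 2.75 × 235.853291 = 648.596550
V = π·2.25² × L = 15.904313 × 648.596550 = 10315.482411

L=648.597 V=10315.482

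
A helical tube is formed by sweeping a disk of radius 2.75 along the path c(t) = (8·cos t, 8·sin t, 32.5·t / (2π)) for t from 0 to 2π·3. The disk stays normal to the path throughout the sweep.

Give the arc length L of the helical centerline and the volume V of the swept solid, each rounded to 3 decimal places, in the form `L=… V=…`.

L=179.571 V=4266.306

2πR = 2π·8 = 50.265482
per-turn = √(50.265482² + 32.5²) = √(2526.6187 + 1056.25) = √3582.8687 = 59.857069
L = 3 × 59.857069 = 179.571207
V = π·2.75² × L = 23.758294 × 179.571207 = 4266.305620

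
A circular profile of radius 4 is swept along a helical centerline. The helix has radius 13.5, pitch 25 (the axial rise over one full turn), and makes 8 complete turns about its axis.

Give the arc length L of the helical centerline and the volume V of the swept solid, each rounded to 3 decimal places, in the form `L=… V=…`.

L=707.443 V=35559.987

2πR = 2π·13.5 = 84.823002
per-turn = √(84.823002² + 25²) = √(7194.9416 + 625) = √7819.9416 = 88.430434
L = 8 × 88.430434 = 707.443470
V = π·4² × L = 50.265482 × 707.443470 = 35559.987320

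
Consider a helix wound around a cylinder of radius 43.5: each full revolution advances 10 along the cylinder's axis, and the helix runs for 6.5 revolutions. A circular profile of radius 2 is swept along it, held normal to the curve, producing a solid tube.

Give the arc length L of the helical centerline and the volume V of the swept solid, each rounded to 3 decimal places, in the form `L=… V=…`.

L=1777.759 V=22339.983

2πR = 2π·43.5 = 273.318561
per-turn = √(273.318561² + 10²) = √(74703.0357 + 100) = √74803.0357 = 273.501436
L = 6.5 × 273.501436 = 1777.759337
V = π·2² × L = 12.566371 × 1777.759337 = 22339.982687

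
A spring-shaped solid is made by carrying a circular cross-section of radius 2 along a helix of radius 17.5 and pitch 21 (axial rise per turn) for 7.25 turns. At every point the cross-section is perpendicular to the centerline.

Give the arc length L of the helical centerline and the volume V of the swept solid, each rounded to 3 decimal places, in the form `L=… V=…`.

2πR = 2π·17.5 = 109.955743
per-turn = √(109.955743² + 21²) = √(12090.2654 + 441) = √12531.2654 = 111.943135
L = 7.25 × 111.943135 = 811.587726
V = π·2² × L = 12.566371 × 811.587726 = 10198.712152

L=811.588 V=10198.712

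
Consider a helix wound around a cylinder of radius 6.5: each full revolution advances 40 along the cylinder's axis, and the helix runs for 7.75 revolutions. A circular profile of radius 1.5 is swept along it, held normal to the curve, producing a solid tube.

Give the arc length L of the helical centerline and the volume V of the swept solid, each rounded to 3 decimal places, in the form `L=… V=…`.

2πR = 2π·6.5 = 40.840704
per-turn = √(40.840704² + 40²) = √(1667.9631 + 1600) = √3267.9631 = 57.166101
L = 7.75 × 57.166101 = 443.037285
V = π·1.5² × L = 7.068583 × 443.037285 = 3131.646033

L=443.037 V=3131.646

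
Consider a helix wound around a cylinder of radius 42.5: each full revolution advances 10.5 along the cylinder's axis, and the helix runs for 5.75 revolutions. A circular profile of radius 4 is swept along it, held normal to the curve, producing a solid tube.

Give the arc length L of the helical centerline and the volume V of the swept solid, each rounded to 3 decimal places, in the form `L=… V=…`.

2πR = 2π·42.5 = 267.035376
per-turn = √(267.035376² + 10.5²) = √(71307.8918 + 110.25) = √71418.1418 = 267.241729
L = 5.75 × 267.241729 = 1536.639943
V = π·4² × L = 50.265482 × 1536.639943 = 77239.948078

L=1536.640 V=77239.948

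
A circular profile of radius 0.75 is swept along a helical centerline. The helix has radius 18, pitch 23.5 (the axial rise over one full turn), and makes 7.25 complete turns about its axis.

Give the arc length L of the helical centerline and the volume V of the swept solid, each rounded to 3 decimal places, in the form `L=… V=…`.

L=837.469 V=1479.931

2πR = 2π·18 = 113.097336
per-turn = √(113.097336² + 23.5²) = √(12791.0073 + 552.25) = √13343.2573 = 115.513018
L = 7.25 × 115.513018 = 837.469380
V = π·0.75² × L = 1.767146 × 837.469380 = 1479.930554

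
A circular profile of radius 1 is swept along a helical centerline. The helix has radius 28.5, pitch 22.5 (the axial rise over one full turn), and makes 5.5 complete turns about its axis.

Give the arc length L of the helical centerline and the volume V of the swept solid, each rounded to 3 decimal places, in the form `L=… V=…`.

L=992.633 V=3118.450

2πR = 2π·28.5 = 179.070781
per-turn = √(179.070781² + 22.5²) = √(32066.3447 + 506.25) = √32572.5947 = 180.478793
L = 5.5 × 180.478793 = 992.633361
V = π·1² × L = 3.141593 × 992.633361 = 3118.449675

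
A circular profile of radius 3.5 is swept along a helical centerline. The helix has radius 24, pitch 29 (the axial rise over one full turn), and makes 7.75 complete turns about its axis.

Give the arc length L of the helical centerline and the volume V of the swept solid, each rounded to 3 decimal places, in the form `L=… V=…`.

2πR = 2π·24 = 150.796447
per-turn = √(150.796447² + 29²) = √(22739.5685 + 841) = √23580.5685 = 153.559658
L = 7.75 × 153.559658 = 1190.087349
V = π·3.5² × L = 38.484510 × 1190.087349 = 45799.928486

L=1190.087 V=45799.928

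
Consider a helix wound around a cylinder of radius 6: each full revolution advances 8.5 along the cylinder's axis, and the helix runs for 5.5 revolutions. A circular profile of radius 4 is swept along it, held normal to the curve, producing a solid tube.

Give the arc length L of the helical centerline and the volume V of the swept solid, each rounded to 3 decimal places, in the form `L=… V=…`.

L=212.550 V=10683.935

2πR = 2π·6 = 37.699112
per-turn = √(37.699112² + 8.5²) = √(1421.2230 + 72.25) = √1493.4730 = 38.645479
L = 5.5 × 38.645479 = 212.550134
V = π·4² × L = 50.265482 × 212.550134 = 10683.935009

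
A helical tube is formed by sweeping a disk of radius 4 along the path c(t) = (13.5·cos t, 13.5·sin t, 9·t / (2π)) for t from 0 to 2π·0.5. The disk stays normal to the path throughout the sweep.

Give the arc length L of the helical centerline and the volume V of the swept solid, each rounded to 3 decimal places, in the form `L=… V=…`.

2πR = 2π·13.5 = 84.823002
per-turn = √(84.823002² + 9²) = √(7194.9416 + 81) = √7275.9416 = 85.299130
L = 0.5 × 85.299130 = 42.649565
V = π·4² × L = 50.265482 × 42.649565 = 2143.800966

L=42.650 V=2143.801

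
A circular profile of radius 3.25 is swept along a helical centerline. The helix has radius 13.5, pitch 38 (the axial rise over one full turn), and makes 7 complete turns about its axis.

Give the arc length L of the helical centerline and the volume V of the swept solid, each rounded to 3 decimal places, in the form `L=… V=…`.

L=650.621 V=21589.615

2πR = 2π·13.5 = 84.823002
per-turn = √(84.823002² + 38²) = √(7194.9416 + 1444) = √8638.9416 = 92.945907
L = 7 × 92.945907 = 650.621348
V = π·3.25² × L = 33.183072 × 650.621348 = 21589.615307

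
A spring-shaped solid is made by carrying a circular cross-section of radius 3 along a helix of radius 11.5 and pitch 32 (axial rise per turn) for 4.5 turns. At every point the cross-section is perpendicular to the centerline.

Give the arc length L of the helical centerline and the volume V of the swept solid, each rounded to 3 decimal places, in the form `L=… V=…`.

2πR = 2π·11.5 = 72.256631
per-turn = √(72.256631² + 32²) = √(5221.0207 + 1024) = √6245.0207 = 79.025444
L = 4.5 × 79.025444 = 355.614496
V = π·3² × L = 28.274334 × 355.614496 = 10054.762993

L=355.614 V=10054.763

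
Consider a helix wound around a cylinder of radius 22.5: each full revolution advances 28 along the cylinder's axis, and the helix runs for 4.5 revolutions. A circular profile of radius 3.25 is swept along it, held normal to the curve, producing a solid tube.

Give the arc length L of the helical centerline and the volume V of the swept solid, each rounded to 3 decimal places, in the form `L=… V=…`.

L=648.530 V=21520.226

2πR = 2π·22.5 = 141.371669
per-turn = √(141.371669² + 28²) = √(19985.9489 + 784) = √20769.9489 = 144.117830
L = 4.5 × 144.117830 = 648.530235
V = π·3.25² × L = 33.183072 × 648.530235 = 21520.225738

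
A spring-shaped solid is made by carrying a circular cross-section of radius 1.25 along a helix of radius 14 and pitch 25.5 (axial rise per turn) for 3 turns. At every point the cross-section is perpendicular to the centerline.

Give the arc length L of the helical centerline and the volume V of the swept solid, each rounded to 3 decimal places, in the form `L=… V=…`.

2πR = 2π·14 = 87.964594
per-turn = √(87.964594² + 25.5²) = √(7737.7699 + 650.25) = √8388.0199 = 91.586134
L = 3 × 91.586134 = 274.758401
V = π·1.25² × L = 4.908739 × 274.758401 = 1348.717145

L=274.758 V=1348.717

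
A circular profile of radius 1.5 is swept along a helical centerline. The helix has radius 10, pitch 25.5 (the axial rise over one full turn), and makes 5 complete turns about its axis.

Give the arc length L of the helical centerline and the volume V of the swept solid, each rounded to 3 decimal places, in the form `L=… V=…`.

2πR = 2π·10 = 62.831853
per-turn = √(62.831853² + 25.5²) = √(3947.8418 + 650.25) = √4598.0918 = 67.809231
L = 5 × 67.809231 = 339.046153
V = π·1.5² × L = 7.068583 × 339.046153 = 2396.576034

L=339.046 V=2396.576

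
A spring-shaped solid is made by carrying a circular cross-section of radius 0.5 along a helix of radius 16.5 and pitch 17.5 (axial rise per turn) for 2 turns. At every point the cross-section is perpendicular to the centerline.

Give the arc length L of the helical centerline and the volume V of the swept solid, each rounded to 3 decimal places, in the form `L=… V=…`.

L=210.278 V=165.152

2πR = 2π·16.5 = 103.672558
per-turn = √(103.672558² + 17.5²) = √(10747.9992 + 306.25) = √11054.2492 = 105.139190
L = 2 × 105.139190 = 210.278379
V = π·0.5² × L = 0.785398 × 210.278379 = 165.152253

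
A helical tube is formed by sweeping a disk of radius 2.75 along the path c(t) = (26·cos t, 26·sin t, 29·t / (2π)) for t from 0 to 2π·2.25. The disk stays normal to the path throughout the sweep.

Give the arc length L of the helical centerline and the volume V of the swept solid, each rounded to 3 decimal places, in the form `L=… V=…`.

2πR = 2π·26 = 163.362818
per-turn = √(163.362818² + 29²) = √(26687.4103 + 841) = √27528.4103 = 165.916878
L = 2.25 × 165.916878 = 373.312975
V = π·2.75² × L = 23.758294 × 373.312975 = 8869.279574

L=373.313 V=8869.280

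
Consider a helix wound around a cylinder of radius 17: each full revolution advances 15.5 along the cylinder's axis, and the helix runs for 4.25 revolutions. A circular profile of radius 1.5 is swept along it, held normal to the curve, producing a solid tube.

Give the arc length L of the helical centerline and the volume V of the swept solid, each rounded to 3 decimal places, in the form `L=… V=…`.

L=458.715 V=3242.464

2πR = 2π·17 = 106.814150
per-turn = √(106.814150² + 15.5²) = √(11409.2627 + 240.25) = √11649.5127 = 107.932908
L = 4.25 × 107.932908 = 458.714860
V = π·1.5² × L = 7.068583 × 458.714860 = 3242.464278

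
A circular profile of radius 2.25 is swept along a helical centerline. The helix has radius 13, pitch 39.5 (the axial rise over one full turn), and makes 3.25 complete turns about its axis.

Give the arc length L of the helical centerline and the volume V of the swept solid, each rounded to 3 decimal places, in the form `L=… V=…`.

L=294.876 V=4689.793

2πR = 2π·13 = 81.681409
per-turn = √(81.681409² + 39.5²) = √(6671.8526 + 1560.25) = √8232.1026 = 90.730935
L = 3.25 × 90.730935 = 294.875539
V = π·2.25² × L = 15.904313 × 294.875539 = 4689.792811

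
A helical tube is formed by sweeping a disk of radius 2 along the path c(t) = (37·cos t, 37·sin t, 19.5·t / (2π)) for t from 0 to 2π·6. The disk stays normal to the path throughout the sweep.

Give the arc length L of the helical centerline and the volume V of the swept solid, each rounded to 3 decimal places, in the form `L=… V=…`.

2πR = 2π·37 = 232.477856
per-turn = √(232.477856² + 19.5²) = √(54045.9537 + 380.25) = √54426.2037 = 233.294243
L = 6 × 233.294243 = 1399.765457
V = π·2² × L = 12.566371 × 1399.765457 = 17589.971500

L=1399.765 V=17589.971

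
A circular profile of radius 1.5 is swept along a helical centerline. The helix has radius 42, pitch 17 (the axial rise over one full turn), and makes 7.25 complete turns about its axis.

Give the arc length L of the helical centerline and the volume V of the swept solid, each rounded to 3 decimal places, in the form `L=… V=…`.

2πR = 2π·42 = 263.893783
per-turn = √(263.893783² + 17²) = √(69639.9287 + 289) = √69928.9287 = 264.440785
L = 7.25 × 264.440785 = 1917.195690
V = π·1.5² × L = 7.068583 × 1917.195690 = 13551.857762

L=1917.196 V=13551.858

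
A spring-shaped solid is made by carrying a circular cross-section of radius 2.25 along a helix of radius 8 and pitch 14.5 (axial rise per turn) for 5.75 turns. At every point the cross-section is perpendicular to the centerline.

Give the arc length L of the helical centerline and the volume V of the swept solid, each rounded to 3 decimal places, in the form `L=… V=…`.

L=300.812 V=4784.205

2πR = 2π·8 = 50.265482
per-turn = √(50.265482² + 14.5²) = √(2526.6187 + 210.25) = √2736.8687 = 52.315091
L = 5.75 × 52.315091 = 300.811772
V = π·2.25² × L = 15.904313 × 300.811772 = 4784.204521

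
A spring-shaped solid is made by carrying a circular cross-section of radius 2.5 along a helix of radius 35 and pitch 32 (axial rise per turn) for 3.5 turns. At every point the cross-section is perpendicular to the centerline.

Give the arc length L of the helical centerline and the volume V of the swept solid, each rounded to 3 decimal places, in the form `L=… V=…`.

2πR = 2π·35 = 219.911486
per-turn = √(219.911486² + 32²) = √(48361.0616 + 1024) = √49385.0616 = 222.227500
L = 3.5 × 222.227500 = 777.796248
V = π·2.5² × L = 19.634954 × 777.796248 = 15271.993627

L=777.796 V=15271.994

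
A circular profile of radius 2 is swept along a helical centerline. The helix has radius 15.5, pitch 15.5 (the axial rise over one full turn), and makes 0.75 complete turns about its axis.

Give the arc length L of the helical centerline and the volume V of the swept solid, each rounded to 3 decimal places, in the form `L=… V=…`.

2πR = 2π·15.5 = 97.389372
per-turn = √(97.389372² + 15.5²) = √(9484.6898 + 240.25) = √9724.9398 = 98.615110
L = 0.75 × 98.615110 = 73.961332
V = π·2² × L = 12.566371 × 73.961332 = 929.425511

L=73.961 V=929.426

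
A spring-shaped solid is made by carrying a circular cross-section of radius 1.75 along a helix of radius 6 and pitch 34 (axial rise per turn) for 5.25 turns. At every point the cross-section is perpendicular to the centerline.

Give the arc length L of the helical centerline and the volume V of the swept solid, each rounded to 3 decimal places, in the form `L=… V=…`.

2πR = 2π·6 = 37.699112
per-turn = √(37.699112² + 34²) = √(1421.2230 + 1156) = √2577.2230 = 50.766357
L = 5.25 × 50.766357 = 266.523376
V = π·1.75² × L = 9.621128 × 266.523376 = 2564.255381

L=266.523 V=2564.255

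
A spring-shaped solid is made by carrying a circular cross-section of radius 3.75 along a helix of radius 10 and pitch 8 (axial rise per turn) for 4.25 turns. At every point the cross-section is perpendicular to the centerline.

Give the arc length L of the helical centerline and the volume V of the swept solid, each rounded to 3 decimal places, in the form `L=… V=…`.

2πR = 2π·10 = 62.831853
per-turn = √(62.831853² + 8²) = √(3947.8418 + 64) = √4011.8418 = 63.339101
L = 4.25 × 63.339101 = 269.191181
V = π·3.75² × L = 44.178647 × 269.191181 = 11892.502067

L=269.191 V=11892.502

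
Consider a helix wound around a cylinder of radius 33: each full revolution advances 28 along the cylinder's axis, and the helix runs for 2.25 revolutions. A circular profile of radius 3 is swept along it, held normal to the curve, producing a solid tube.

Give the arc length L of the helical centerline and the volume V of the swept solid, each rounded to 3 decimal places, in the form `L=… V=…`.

L=470.761 V=13310.456

2πR = 2π·33 = 207.345115
per-turn = √(207.345115² + 28²) = √(42991.9968 + 784) = √43775.9968 = 209.227142
L = 2.25 × 209.227142 = 470.761069
V = π·3² × L = 28.274334 × 470.761069 = 13310.455631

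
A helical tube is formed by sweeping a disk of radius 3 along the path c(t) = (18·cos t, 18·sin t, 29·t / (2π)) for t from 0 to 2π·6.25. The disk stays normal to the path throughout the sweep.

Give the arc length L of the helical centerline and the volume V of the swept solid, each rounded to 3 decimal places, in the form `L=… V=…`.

2πR = 2π·18 = 113.097336
per-turn = √(113.097336² + 29²) = √(12791.0073 + 841) = √13632.0073 = 116.756187
L = 6.25 × 116.756187 = 729.726171
V = π·3² × L = 28.274334 × 729.726171 = 20632.521414

L=729.726 V=20632.521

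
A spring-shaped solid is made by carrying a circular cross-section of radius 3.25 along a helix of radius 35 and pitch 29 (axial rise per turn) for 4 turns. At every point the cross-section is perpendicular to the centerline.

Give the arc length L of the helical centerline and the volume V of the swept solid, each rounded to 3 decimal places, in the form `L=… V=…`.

2πR = 2π·35 = 219.911486
per-turn = √(219.911486² + 29²) = √(48361.0616 + 841) = √49202.0616 = 221.815377
L = 4 × 221.815377 = 887.261509
V = π·3.25² × L = 33.183072 × 887.261509 = 29442.062888

L=887.262 V=29442.063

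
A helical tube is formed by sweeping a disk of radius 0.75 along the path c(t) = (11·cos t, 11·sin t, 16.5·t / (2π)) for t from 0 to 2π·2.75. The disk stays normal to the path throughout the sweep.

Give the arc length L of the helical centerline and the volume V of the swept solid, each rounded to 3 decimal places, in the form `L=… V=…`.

L=195.408 V=345.314

2πR = 2π·11 = 69.115038
per-turn = √(69.115038² + 16.5²) = √(4776.8885 + 272.25) = √5049.1385 = 71.057290
L = 2.75 × 71.057290 = 195.407549
V = π·0.75² × L = 1.767146 × 195.407549 = 345.313642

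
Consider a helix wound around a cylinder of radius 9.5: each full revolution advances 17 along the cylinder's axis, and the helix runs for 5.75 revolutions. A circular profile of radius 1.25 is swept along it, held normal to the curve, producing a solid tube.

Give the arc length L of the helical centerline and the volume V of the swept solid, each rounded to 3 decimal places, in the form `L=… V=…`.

L=356.867 V=1751.769

2πR = 2π·9.5 = 59.690260
per-turn = √(59.690260² + 17²) = √(3562.9272 + 289) = √3851.9272 = 62.063896
L = 5.75 × 62.063896 = 356.867402
V = π·1.25² × L = 4.908739 × 356.867402 = 1751.768764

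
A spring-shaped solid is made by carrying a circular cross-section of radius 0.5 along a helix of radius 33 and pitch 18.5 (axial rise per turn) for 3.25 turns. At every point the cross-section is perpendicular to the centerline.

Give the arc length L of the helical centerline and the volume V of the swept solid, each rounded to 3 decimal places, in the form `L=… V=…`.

L=676.549 V=531.360

2πR = 2π·33 = 207.345115
per-turn = √(207.345115² + 18.5²) = √(42991.9968 + 342.25) = √43334.2468 = 208.168794
L = 3.25 × 208.168794 = 676.548580
V = π·0.5² × L = 0.785398 × 676.548580 = 531.360012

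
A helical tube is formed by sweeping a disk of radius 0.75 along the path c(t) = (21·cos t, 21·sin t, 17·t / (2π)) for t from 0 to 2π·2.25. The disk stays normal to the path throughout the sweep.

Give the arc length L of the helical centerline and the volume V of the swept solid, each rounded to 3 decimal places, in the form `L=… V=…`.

L=299.334 V=528.968

2πR = 2π·21 = 131.946891
per-turn = √(131.946891² + 17²) = √(17409.9822 + 289) = √17698.9822 = 133.037522
L = 2.25 × 133.037522 = 299.334424
V = π·0.75² × L = 1.767146 × 299.334424 = 528.967590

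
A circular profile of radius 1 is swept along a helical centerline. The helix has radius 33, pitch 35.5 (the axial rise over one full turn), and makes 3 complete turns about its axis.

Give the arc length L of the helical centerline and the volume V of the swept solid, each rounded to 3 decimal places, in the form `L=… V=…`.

L=631.087 V=1982.617

2πR = 2π·33 = 207.345115
per-turn = √(207.345115² + 35.5²) = √(42991.9968 + 1260.25) = √44252.2468 = 210.362180
L = 3 × 210.362180 = 631.086540
V = π·1² × L = 3.141593 × 631.086540 = 1982.616838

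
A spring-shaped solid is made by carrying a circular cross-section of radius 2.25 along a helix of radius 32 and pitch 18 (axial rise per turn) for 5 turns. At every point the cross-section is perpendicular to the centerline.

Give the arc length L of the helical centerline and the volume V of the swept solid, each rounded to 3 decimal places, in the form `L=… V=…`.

L=1009.330 V=16052.704

2πR = 2π·32 = 201.061930
per-turn = √(201.061930² + 18²) = √(40425.8996 + 324) = √40749.8996 = 201.866044
L = 5 × 201.866044 = 1009.330219
V = π·2.25² × L = 15.904313 × 1009.330219 = 16052.703528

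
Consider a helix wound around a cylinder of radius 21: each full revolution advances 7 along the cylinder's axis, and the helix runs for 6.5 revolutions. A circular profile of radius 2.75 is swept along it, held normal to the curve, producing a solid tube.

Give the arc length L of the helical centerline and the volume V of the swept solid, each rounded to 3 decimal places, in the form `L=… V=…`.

L=858.861 V=20405.069

2πR = 2π·21 = 131.946891
per-turn = √(131.946891² + 7²) = √(17409.9822 + 49) = √17458.9822 = 132.132442
L = 6.5 × 132.132442 = 858.860871
V = π·2.75² × L = 23.758294 × 858.860871 = 20405.069468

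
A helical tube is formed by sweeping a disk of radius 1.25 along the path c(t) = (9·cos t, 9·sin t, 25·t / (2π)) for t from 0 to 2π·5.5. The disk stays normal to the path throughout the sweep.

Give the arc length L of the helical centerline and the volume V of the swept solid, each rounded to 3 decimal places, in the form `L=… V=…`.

L=340.056 V=1669.247

2πR = 2π·9 = 56.548668
per-turn = √(56.548668² + 25²) = √(3197.7518 + 625) = √3822.7518 = 61.828406
L = 5.5 × 61.828406 = 340.056235
V = π·1.25² × L = 4.908739 × 340.056235 = 1669.247138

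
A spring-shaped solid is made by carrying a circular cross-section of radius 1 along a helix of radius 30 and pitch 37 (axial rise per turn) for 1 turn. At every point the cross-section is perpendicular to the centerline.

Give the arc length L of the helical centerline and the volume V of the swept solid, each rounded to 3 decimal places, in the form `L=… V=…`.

L=192.093 V=603.477

2πR = 2π·30 = 188.495559
per-turn = √(188.495559² + 37²) = √(35530.5758 + 1369) = √36899.5758 = 192.092623
L = 1 × 192.092623 = 192.092623
V = π·1² × L = 3.141593 × 192.092623 = 603.476773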